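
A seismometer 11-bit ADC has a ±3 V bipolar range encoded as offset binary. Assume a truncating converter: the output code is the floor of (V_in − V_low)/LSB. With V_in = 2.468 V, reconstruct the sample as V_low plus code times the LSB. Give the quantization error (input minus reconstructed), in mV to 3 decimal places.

LSB = 6/2^11 = 2.930 mV.
(2.468 − (−3))/0.00292969 = 1866.4107; ⌊·⌋ gives code 1866.
Code 1866 maps back to (−3) + 1866×0.00292969 V = 2.4667969 V.
Error = 2.468 − 2.4667969 = 0.00120312 V = 1.203 mV.

1.203 mV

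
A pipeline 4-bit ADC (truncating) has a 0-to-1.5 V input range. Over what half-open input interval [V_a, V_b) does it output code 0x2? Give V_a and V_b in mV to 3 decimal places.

[187.500 mV, 281.250 mV)

LSB = 1.5/2^4 = 93.750 mV.
Code 0x2 = 2 decimal.
V_a = V_low + 2·LSB = 0.1875 V; V_b = V_low + 3·LSB = 0.28125 V.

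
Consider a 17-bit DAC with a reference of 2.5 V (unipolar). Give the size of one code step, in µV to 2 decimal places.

Full-scale span = 2.5 V.
LSB = 2.5 / 2^17 = 2.5 / 131072 = 1.90735e-05 V = 19.07 µV.

19.07 µV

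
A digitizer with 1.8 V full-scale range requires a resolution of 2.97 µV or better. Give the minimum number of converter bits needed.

Number of steps required ≥ 1.8 V / 2.97 µV = 606060.61.
Need 2^N ≥ 606060.61; 2^19 = 524288, 2^20 = 1048576.
Minimum N = 20.

20 bits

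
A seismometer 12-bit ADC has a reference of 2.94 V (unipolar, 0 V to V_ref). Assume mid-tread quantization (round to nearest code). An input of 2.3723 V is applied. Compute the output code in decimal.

code 3305

With 4096 levels over 2.94 V, one step is 0.718 mV.
(2.3723 − 0) / 0.000717773 = 3305.082 LSBs.
round(3305.082) = 3305.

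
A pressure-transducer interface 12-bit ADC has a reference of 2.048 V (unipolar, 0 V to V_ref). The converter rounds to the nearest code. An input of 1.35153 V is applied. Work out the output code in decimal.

code 2703

LSB = 2.048 V / 4096 = 0.500 mV.
(1.35153 − 0) / 0.0005 = 2703.060 LSBs.
So the output code is 2703.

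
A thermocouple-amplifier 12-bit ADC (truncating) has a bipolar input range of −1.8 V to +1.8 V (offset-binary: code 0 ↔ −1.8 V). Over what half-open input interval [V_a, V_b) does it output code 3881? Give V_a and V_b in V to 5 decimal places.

[1.61104 V, 1.61191 V)

LSB = 3.6/2^12 = 0.879 mV.
V_a = V_low + 3881·LSB = 1.61104 V; V_b = V_low + 3882·LSB = 1.61191 V.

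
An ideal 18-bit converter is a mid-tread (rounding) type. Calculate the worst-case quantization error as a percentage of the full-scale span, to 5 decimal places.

0.00019 %

Rounding → worst-case error = ½ LSB = V_FS/2^19, so 100/524288 = 0.000190735 % of full scale.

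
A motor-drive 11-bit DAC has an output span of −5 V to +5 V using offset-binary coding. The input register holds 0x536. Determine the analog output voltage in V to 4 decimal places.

1.5137 V

LSB = 10 V / 2^11 = 4.883 mV.
Code 0x536 = 1334 decimal.
V_out = (−5) + 1334 × 0.00488281 V = 1.51367 V.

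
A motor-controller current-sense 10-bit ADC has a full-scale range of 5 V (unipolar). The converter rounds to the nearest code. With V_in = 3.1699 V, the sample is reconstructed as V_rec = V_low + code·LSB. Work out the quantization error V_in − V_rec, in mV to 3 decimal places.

0.955 mV

Step size: 5 V ÷ 2^10 = 4.883 mV.
(3.1699 − 0)/0.00488281 = 649.1955; round gives code 649.
Reconstructed: 3.1689453 V.
V_in − V_rec = 0.000954688 V = 0.955 mV.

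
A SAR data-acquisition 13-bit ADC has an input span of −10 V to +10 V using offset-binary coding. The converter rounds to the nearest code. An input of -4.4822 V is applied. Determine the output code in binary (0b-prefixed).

LSB = 20 V / 8192 = 2.441 mV.
Input sits at 2260.091 steps above V_low.
Round → code 2260.
In binary (0b-prefixed): 0b100011010100.

code 0b100011010100 (decimal 2260)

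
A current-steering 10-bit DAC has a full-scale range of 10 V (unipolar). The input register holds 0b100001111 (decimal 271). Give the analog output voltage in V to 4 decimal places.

2.6465 V

LSB = 10 V / 2^10 = 9.766 mV.
Code 0b100001111 = 271 decimal.
V_out = 0 + 271 × 0.00976562 V = 2.64648 V.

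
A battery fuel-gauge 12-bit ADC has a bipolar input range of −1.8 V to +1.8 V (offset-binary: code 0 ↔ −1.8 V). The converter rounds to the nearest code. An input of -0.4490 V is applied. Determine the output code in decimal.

code 1537

Full-scale span = 3.6 V; LSB = 3.6/2^12 = 0.879 mV.
Input sits at 1537.138 steps above V_low.
So the output code is 1537.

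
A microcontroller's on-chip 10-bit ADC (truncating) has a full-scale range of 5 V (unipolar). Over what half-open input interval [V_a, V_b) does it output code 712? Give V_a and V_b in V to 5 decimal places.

LSB = 5/2^10 = 4.883 mV.
V_a = V_low + 712·LSB = 3.47656 V; V_b = V_low + 713·LSB = 3.48145 V.

[3.47656 V, 3.48145 V)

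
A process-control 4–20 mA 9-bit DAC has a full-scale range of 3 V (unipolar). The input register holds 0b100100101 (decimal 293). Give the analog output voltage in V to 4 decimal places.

1.7168 V

LSB = 3 V / 2^9 = 5.859 mV.
Code 0b100100101 = 293 decimal.
V_out = 0 + 293 × 0.00585938 V = 1.7168 V.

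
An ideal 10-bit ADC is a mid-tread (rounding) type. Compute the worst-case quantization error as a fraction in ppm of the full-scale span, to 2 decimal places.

488.28 ppm

Rounding → worst-case error = ½ LSB = V_FS/2^11, so 1e+06/2048 = 488.281 ppm of full scale.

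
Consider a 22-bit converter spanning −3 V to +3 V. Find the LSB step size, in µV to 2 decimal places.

1.43 µV

Full-scale span = 6 V.
LSB = 6 / 2^22 = 6 / 4194304 = 1.43051e-06 V = 1.43 µV.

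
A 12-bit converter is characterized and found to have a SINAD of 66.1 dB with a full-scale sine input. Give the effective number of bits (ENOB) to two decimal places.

ENOB = (SINAD − 1.76) / 6.02 = (66.1 − 1.76)/6.02 = 10.688.

10.69 bits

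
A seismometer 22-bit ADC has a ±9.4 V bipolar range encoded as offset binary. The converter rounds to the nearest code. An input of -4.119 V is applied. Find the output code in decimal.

Full-scale span = 18.8 V; LSB = 18.8/2^22 = 4.48 µV.
Input sits at 1178197.842 steps above V_low.
So the output code is 1178198.

code 1178198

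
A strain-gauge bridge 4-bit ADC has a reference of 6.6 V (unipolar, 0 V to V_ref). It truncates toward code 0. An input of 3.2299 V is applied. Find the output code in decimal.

code 7

With 16 levels over 6.6 V, one step is 412.500 mV.
(V_in − V_low)/LSB = (3.2299 − 0) / 0.4125 = 7.830.
Floor → code 7.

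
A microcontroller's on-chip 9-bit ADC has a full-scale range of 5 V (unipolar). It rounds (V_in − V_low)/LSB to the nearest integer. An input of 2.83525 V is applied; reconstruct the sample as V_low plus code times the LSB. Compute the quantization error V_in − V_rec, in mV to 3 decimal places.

3.219 mV

One LSB is 5 V / 512 = 9.766 mV.
Scaled input = 290.3296 LSBs, so code = 290.
Code 290 maps back to 0 + 290×0.00976562 V = 2.8320312 V.
V_in − V_rec = 0.00321875 V = 3.219 mV.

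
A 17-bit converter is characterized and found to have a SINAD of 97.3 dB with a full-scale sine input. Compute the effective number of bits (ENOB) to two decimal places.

ENOB = (SINAD − 1.76) / 6.02 = (97.3 − 1.76)/6.02 = 15.870.

15.87 bits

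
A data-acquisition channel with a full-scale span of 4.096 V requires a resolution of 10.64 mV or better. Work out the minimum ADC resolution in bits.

9 bits

Number of steps required ≥ 4.096 V / 10.64 mV = 384.96.
Need 2^N ≥ 384.96; 2^8 = 256, 2^9 = 512.
Minimum N = 9.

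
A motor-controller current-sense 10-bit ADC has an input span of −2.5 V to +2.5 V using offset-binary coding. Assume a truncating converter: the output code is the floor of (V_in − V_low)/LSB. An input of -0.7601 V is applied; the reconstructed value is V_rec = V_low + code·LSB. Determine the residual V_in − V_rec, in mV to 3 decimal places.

LSB = 5/2^10 = 4.883 mV.
(V_in − V_low)/LSB = (-0.7601 − (−2.5))/0.00488281 = 356.3315 → code 356 (floor).
Reconstructed: -0.76171875 V.
Difference: 0.00161875 V → 1.619 mV.

1.619 mV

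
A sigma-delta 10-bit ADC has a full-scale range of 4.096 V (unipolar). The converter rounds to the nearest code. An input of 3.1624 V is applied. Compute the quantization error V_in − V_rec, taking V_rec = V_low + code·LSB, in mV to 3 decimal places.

LSB = 4.096/2^10 = 4.000 mV.
(3.1624 − 0)/0.004 = 790.6000; round gives code 791.
Code 791 maps back to 0 + 791×0.004 V = 3.164 V.
V_in − V_rec = -0.0016 V = -1.600 mV.

-1.600 mV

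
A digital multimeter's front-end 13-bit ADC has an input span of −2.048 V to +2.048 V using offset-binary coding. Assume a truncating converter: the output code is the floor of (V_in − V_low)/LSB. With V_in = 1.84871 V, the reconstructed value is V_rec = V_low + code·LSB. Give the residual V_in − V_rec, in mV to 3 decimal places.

0.210 mV

Step size: 4.096 V ÷ 2^13 = 0.500 mV.
(V_in − V_low)/LSB = (1.84871 − (−2.048))/0.0005 = 7793.4200 → code 7793 (floor).
V_rec = (−2.048) + 7793·0.0005 = 1.8485 V.
Difference: 0.00021 V → 0.210 mV.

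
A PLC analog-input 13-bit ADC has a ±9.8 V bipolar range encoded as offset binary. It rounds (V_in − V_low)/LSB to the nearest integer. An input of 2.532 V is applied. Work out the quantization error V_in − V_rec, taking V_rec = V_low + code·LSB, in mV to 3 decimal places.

Step size: 19.6 V ÷ 2^13 = 2.393 mV.
(2.532 − (−9.8))/0.00239258 = 5154.2727; round gives code 5154.
Reconstructed: 2.5313477 V.
Error = 2.532 − 2.5313477 = 0.000652344 V = 0.652 mV.

0.652 mV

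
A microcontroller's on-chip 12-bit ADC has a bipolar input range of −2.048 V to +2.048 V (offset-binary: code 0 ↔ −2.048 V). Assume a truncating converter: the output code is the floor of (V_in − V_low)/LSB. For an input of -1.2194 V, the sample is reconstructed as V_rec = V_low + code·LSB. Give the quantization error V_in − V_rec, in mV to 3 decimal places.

LSB = 4.096/2^12 = 1.000 mV.
Scaled input = 828.6000 LSBs, so code = 828.
Code 828 maps back to (−2.048) + 828×0.001 V = -1.22 V.
Error = -1.2194 − (−1.22) = 0.0006 V = 0.600 mV.

0.600 mV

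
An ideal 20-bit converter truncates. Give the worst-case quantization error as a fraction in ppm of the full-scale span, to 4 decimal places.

Truncating → worst-case error = 1 LSB = V_FS/2^20, so 1e+06/1048576 = 0.953674 ppm of full scale.

0.9537 ppm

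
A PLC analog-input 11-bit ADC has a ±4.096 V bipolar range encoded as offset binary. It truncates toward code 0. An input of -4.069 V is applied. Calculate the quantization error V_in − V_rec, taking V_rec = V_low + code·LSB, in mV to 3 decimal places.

3.000 mV

Step size: 8.192 V ÷ 2^11 = 4.000 mV.
(-4.069 − (−4.096))/0.004 = 6.7500; ⌊·⌋ gives code 6.
Code 6 maps back to (−4.096) + 6×0.004 V = -4.072 V.
Difference: 0.003 V → 3.000 mV.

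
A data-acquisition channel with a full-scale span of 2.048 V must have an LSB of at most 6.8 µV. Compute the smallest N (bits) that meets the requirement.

Number of steps required ≥ 2.048 V / 6.8 µV = 301176.47.
Need 2^N ≥ 301176.47; 2^18 = 262144, 2^19 = 524288.
Minimum N = 19.

19 bits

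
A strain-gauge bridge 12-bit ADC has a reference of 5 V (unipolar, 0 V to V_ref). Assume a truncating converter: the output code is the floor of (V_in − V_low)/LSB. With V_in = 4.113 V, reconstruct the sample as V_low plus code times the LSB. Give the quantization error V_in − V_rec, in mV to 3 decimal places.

One LSB is 5 V / 4096 = 1.221 mV.
(4.113 − 0)/0.0012207 = 3369.3696; ⌊·⌋ gives code 3369.
Code 3369 maps back to 0 + 3369×0.0012207 V = 4.1125488 V.
Error = 4.113 − 4.1125488 = 0.000451172 V = 0.451 mV.

0.451 mV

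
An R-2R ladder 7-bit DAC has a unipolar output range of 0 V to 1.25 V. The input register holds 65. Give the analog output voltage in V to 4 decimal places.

0.6348 V

LSB = 1.25 V / 2^7 = 9.766 mV.
V_out = 0 + 65 × 0.00976562 V = 0.634766 V.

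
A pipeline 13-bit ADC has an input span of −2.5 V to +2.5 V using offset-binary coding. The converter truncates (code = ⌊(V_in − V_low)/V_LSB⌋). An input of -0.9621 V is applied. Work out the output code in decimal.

code 2519

Full-scale span = 5 V; LSB = 5/2^13 = 0.610 mV.
(V_in − V_low)/LSB = (-0.9621 − (−2.5)) / 0.000610352 = 2519.695.
Floor → code 2519.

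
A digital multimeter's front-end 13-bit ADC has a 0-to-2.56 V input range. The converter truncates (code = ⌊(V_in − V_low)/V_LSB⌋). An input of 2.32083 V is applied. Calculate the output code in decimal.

code 7426

Full-scale span = 2.56 V; LSB = 2.56/2^13 = 312.50 µV.
(V_in − V_low)/LSB = (2.32083 − 0) / 0.0003125 = 7426.656.
⌊·⌋(7426.656) = 7426.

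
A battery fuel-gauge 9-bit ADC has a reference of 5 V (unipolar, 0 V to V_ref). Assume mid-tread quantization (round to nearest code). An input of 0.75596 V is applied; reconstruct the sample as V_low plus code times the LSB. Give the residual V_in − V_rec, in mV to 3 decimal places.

Step size: 5 V ÷ 2^9 = 9.766 mV.
(0.75596 − 0)/0.00976562 = 77.4103; round gives code 77.
V_rec = 0 + 77·0.00976562 = 0.75195312 V.
Difference: 0.00400688 V → 4.007 mV.

4.007 mV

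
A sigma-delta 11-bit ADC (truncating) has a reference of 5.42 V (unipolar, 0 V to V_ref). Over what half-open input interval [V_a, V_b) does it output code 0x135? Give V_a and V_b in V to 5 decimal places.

[0.81776 V, 0.82041 V)

LSB = 5.42/2^11 = 2.646 mV.
Code 0x135 = 309 decimal.
V_a = V_low + 309·LSB = 0.817764 V; V_b = V_low + 310·LSB = 0.82041 V.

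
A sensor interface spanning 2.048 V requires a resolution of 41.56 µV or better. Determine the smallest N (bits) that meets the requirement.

Number of steps required ≥ 2.048 V / 41.56 µV = 49278.15.
Need 2^N ≥ 49278.15; 2^15 = 32768, 2^16 = 65536.
Minimum N = 16.

16 bits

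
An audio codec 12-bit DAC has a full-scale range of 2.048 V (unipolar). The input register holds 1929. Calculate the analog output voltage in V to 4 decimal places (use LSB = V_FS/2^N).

LSB = 2.048 V / 2^12 = 0.500 mV.
V_out = 0 + 1929 × 0.0005 V = 0.9645 V.

0.9645 V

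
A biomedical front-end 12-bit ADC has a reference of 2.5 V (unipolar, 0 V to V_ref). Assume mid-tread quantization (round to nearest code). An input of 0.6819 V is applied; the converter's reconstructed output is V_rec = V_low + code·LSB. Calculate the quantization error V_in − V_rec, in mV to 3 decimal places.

0.137 mV

One LSB is 2.5 V / 4096 = 0.610 mV.
Scaled input = 1117.2250 LSBs, so code = 1117.
Code 1117 maps back to 0 + 1117×0.000610352 V = 0.6817627 V.
Error = 0.6819 − 0.6817627 = 0.000137305 V = 0.137 mV.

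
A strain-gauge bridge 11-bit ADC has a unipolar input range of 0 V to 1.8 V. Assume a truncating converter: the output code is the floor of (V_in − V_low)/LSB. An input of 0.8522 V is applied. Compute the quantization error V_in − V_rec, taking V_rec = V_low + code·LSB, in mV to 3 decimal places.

Step size: 1.8 V ÷ 2^11 = 0.879 mV.
(0.8522 − 0)/0.000878906 = 969.6142; ⌊·⌋ gives code 969.
Code 969 maps back to 0 + 969×0.000878906 V = 0.85166016 V.
Difference: 0.000539844 V → 0.540 mV.

0.540 mV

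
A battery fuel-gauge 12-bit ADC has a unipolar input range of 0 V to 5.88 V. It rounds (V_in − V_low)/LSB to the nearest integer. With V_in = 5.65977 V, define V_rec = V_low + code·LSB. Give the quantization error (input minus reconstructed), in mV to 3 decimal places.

-0.591 mV

One LSB is 5.88 V / 4096 = 1.436 mV.
(V_in − V_low)/LSB = (5.65977 − 0)/0.00143555 = 3942.5881 → code 3943 (round).
Code 3943 maps back to 0 + 3943×0.00143555 V = 5.6603613 V.
Error = 5.65977 − 5.6603613 = -0.000591328 V = -0.591 mV.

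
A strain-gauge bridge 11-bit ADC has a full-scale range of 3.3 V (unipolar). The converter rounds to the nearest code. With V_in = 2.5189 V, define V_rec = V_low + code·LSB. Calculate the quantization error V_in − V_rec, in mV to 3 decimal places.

0.394 mV

Step size: 3.3 V ÷ 2^11 = 1.611 mV.
Scaled input = 1563.2446 LSBs, so code = 1563.
Reconstructed: 2.5185059 V.
V_in − V_rec = 0.000394141 V = 0.394 mV.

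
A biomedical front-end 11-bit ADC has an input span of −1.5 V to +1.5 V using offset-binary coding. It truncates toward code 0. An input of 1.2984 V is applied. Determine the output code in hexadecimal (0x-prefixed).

code 0x776 (decimal 1910)

LSB = 3 V / 2048 = 1.465 mV.
(V_in − V_low)/LSB = (1.2984 − (−1.5)) / 0.00146484 = 1910.374.
⌊·⌋(1910.374) = 1910.
In hexadecimal (0x-prefixed): 0x776.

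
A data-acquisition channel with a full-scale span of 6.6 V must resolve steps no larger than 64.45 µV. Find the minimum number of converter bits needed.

Number of steps required ≥ 6.6 V / 64.45 µV = 102404.97.
Need 2^N ≥ 102404.97; 2^16 = 65536, 2^17 = 131072.
Minimum N = 17.

17 bits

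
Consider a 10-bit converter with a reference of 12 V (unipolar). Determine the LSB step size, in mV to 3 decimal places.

11.719 mV

Full-scale span = 12 V.
LSB = 12 / 2^10 = 12 / 1024 = 0.0117188 V = 11.719 mV.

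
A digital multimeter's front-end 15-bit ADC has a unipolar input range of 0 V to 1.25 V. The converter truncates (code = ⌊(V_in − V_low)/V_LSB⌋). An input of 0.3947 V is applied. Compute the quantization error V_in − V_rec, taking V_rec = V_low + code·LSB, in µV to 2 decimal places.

31.42 µV

LSB = 1.25/2^15 = 38.15 µV.
(V_in − V_low)/LSB = (0.3947 − 0)/3.8147e-05 = 10346.8237 → code 10346 (floor).
Reconstructed: 0.39466858 V.
Error = 0.3947 − 0.39466858 = 3.14209e-05 V = 31.42 µV.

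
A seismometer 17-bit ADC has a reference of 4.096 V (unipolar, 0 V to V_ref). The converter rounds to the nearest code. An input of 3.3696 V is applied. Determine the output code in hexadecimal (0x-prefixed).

LSB = 4.096 V / 131072 = 31.25 µV.
(3.3696 − 0) / 3.125e-05 = 107827.200 LSBs.
So the output code is 107827.
In hexadecimal (0x-prefixed): 0x1A533.

code 0x1A533 (decimal 107827)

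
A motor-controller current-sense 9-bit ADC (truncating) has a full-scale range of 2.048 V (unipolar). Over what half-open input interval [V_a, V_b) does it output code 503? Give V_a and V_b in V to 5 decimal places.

[2.01200 V, 2.01600 V)

LSB = 2.048/2^9 = 4.000 mV.
V_a = V_low + 503·LSB = 2.012 V; V_b = V_low + 504·LSB = 2.016 V.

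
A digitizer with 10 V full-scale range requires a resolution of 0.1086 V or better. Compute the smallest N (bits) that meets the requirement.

Number of steps required ≥ 10 V / 0.1086 V = 92.08.
Need 2^N ≥ 92.08; 2^6 = 64, 2^7 = 128.
Minimum N = 7.

7 bits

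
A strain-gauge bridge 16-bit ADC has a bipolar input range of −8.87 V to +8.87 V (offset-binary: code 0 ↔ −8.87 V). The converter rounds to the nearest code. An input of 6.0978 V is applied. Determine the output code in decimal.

code 55295

Full-scale span = 17.74 V; LSB = 17.74/2^16 = 270.69 µV.
(6.0978 − (−8.87)) / 0.000270691 = 55294.799 LSBs.
round(55294.799) = 55295.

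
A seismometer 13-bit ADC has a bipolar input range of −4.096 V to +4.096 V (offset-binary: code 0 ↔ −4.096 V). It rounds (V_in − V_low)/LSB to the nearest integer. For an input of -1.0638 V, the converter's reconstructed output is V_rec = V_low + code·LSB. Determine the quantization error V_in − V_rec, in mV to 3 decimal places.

0.200 mV

Step size: 8.192 V ÷ 2^13 = 1.000 mV.
(V_in − V_low)/LSB = (-1.0638 − (−4.096))/0.001 = 3032.2000 → code 3032 (round).
Code 3032 maps back to (−4.096) + 3032×0.001 V = -1.064 V.
Difference: 0.0002 V → 0.200 mV.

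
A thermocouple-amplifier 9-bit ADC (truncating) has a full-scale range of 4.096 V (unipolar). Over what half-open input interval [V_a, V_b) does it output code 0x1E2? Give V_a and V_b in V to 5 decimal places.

[3.85600 V, 3.86400 V)

LSB = 4.096/2^9 = 8.000 mV.
Code 0x1E2 = 482 decimal.
V_a = V_low + 482·LSB = 3.856 V; V_b = V_low + 483·LSB = 3.864 V.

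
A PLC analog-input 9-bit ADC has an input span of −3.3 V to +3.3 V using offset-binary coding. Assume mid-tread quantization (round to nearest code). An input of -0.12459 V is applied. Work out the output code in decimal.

LSB = 6.6 V / 512 = 12.891 mV.
Input sits at 246.335 steps above V_low.
So the output code is 246.

code 246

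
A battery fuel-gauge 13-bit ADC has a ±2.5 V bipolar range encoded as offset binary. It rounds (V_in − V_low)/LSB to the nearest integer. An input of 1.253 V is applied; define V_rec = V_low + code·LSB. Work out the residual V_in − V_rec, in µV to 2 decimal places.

-51.76 µV

Step size: 5 V ÷ 2^13 = 0.610 mV.
(V_in − V_low)/LSB = (1.253 − (−2.5))/0.000610352 = 6148.9152 → code 6149 (round).
Code 6149 maps back to (−2.5) + 6149×0.000610352 V = 1.2530518 V.
Error = 1.253 − 1.2530518 = -5.17578e-05 V = -51.76 µV.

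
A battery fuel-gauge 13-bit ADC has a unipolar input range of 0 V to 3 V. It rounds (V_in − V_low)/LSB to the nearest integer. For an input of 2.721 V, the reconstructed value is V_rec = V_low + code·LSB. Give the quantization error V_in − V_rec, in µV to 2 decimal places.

One LSB is 3 V / 8192 = 366.21 µV.
Scaled input = 7430.1440 LSBs, so code = 7430.
Reconstructed: 2.7209473 V.
V_in − V_rec = 5.27344e-05 V = 52.73 µV.

52.73 µV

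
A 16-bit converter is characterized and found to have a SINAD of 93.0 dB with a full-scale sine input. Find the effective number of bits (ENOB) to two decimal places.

ENOB = (SINAD − 1.76) / 6.02 = (93.0 − 1.76)/6.02 = 15.156.

15.16 bits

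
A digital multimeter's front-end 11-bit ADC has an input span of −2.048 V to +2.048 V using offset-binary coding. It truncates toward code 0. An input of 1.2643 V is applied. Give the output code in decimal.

code 1656

LSB = 4.096 V / 2048 = 2.000 mV.
(V_in − V_low)/LSB = (1.2643 − (−2.048)) / 0.002 = 1656.150.
⌊·⌋(1656.150) = 1656.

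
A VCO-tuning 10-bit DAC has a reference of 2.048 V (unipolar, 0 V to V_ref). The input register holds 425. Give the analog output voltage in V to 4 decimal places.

0.8500 V

LSB = 2.048 V / 2^10 = 2.000 mV.
V_out = 0 + 425 × 0.002 V = 0.85 V.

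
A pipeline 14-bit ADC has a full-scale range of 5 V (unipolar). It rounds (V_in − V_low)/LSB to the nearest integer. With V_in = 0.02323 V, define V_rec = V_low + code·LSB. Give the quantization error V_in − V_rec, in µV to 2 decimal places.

LSB = 5/2^14 = 305.18 µV.
(0.02323 − 0)/0.000305176 = 76.1201; round gives code 76.
Reconstructed: 0.023193359 V.
V_in − V_rec = 3.66406e-05 V = 36.64 µV.

36.64 µV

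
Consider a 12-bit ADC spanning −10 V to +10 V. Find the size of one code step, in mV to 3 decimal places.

4.883 mV

Full-scale span = 20 V.
LSB = 20 / 2^12 = 20 / 4096 = 0.00488281 V = 4.883 mV.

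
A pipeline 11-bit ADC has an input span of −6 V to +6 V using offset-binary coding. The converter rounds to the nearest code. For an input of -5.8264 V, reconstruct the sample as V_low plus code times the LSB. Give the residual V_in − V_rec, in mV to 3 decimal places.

One LSB is 12 V / 2048 = 5.859 mV.
(V_in − V_low)/LSB = (-5.8264 − (−6))/0.00585938 = 29.6277 → code 30 (round).
Code 30 maps back to (−6) + 30×0.00585938 V = -5.8242188 V.
Error = -5.8264 − (−5.8242188) = -0.00218125 V = -2.181 mV.

-2.181 mV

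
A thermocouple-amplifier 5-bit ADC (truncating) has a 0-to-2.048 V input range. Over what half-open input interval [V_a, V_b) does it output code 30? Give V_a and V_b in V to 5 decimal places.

[1.92000 V, 1.98400 V)

LSB = 2.048/2^5 = 64.000 mV.
V_a = V_low + 30·LSB = 1.92 V; V_b = V_low + 31·LSB = 1.984 V.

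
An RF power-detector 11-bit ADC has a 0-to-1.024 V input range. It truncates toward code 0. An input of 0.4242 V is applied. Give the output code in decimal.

code 848

With 2048 levels over 1.024 V, one step is 0.500 mV.
Input sits at 848.400 steps above V_low.
So the output code is 848.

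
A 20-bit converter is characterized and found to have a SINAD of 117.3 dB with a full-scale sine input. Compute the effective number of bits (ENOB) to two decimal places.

19.19 bits

ENOB = (SINAD − 1.76) / 6.02 = (117.3 − 1.76)/6.02 = 19.193.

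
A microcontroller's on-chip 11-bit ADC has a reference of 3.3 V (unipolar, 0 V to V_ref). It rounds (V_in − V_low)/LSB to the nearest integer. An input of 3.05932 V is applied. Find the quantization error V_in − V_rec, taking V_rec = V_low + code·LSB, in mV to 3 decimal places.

LSB = 3.3/2^11 = 1.611 mV.
(V_in − V_low)/LSB = (3.05932 − 0)/0.00161133 = 1898.6325 → code 1899 (round).
Reconstructed: 3.0599121 V.
V_in − V_rec = -0.000592109 V = -0.592 mV.

-0.592 mV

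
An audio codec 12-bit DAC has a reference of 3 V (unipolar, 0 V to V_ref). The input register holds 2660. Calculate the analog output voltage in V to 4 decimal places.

1.9482 V

LSB = 3 V / 2^12 = 0.732 mV.
V_out = 0 + 2660 × 0.000732422 V = 1.94824 V.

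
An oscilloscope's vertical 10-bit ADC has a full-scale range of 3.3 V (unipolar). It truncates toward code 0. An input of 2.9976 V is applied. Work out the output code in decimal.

code 930

Full-scale span = 3.3 V; LSB = 3.3/2^10 = 3.223 mV.
Input sits at 930.164 steps above V_low.
⌊·⌋(930.164) = 930.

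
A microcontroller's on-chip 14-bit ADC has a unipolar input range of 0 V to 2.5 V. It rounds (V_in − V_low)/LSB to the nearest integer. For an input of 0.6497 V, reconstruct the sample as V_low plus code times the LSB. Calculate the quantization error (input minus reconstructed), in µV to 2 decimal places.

LSB = 2.5/2^14 = 152.59 µV.
(V_in − V_low)/LSB = (0.6497 − 0)/0.000152588 = 4257.8739 → code 4258 (round).
Reconstructed: 0.64971924 V.
V_in − V_rec = -1.92383e-05 V = -19.24 µV.

-19.24 µV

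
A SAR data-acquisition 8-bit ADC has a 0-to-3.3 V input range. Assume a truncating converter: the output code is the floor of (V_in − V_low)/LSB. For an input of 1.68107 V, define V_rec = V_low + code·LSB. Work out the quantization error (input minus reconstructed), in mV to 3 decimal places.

5.289 mV

LSB = 3.3/2^8 = 12.891 mV.
(1.68107 − 0)/0.0128906 = 130.4103; ⌊·⌋ gives code 130.
Reconstructed: 1.6757812 V.
Error = 1.68107 − 1.6757812 = 0.00528875 V = 5.289 mV.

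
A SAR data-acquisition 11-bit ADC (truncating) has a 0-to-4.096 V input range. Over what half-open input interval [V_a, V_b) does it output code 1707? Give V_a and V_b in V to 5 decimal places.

LSB = 4.096/2^11 = 2.000 mV.
V_a = V_low + 1707·LSB = 3.414 V; V_b = V_low + 1708·LSB = 3.416 V.

[3.41400 V, 3.41600 V)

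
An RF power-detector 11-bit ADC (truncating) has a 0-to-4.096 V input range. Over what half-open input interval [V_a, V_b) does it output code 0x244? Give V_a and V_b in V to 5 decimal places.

[1.16000 V, 1.16200 V)

LSB = 4.096/2^11 = 2.000 mV.
Code 0x244 = 580 decimal.
V_a = V_low + 580·LSB = 1.16 V; V_b = V_low + 581·LSB = 1.162 V.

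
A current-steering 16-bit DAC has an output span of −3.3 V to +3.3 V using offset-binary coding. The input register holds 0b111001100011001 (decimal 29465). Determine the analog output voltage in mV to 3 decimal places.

-332.639 mV

LSB = 6.6 V / 2^16 = 100.71 µV.
Code 0b111001100011001 = 29465 decimal.
V_out = (−3.3) + 29465 × 0.000100708 V = -0.332639 V.
= -332.639 mV.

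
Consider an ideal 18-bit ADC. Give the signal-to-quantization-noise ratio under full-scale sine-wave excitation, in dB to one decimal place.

SNR ≈ 6.02·N + 1.76 dB = 6.02·18 + 1.76 = 110.12 dB.

110.1 dB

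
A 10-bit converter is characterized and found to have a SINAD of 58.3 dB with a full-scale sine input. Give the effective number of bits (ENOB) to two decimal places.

9.39 bits

ENOB = (SINAD − 1.76) / 6.02 = (58.3 − 1.76)/6.02 = 9.392.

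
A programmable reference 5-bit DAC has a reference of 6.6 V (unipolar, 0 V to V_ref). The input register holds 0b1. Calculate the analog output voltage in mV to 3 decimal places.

LSB = 6.6 V / 2^5 = 206.250 mV.
Code 0b1 = 1 decimal.
V_out = 0 + 1 × 0.20625 V = 0.20625 V.
= 206.250 mV.

206.250 mV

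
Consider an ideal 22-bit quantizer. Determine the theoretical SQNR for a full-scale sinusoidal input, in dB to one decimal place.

SNR ≈ 6.02·N + 1.76 dB = 6.02·22 + 1.76 = 134.20 dB.

134.2 dB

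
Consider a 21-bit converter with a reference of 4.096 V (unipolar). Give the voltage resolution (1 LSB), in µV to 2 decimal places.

Full-scale span = 4.096 V.
LSB = 4.096 / 2^21 = 4.096 / 2097152 = 1.95313e-06 V = 1.95 µV.

1.95 µV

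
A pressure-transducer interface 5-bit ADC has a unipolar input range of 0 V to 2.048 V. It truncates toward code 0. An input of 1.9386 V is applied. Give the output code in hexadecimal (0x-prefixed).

Full-scale span = 2.048 V; LSB = 2.048/2^5 = 64.000 mV.
(V_in − V_low)/LSB = (1.9386 − 0) / 0.064 = 30.291.
So the output code is 30.
In hexadecimal (0x-prefixed): 0x1E.

code 0x1E (decimal 30)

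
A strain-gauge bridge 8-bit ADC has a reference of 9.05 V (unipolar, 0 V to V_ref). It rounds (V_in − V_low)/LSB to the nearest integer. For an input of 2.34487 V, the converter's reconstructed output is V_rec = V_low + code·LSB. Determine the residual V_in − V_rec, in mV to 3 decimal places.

One LSB is 9.05 V / 256 = 35.352 mV.
(2.34487 − 0)/0.0353516 = 66.3300; round gives code 66.
Code 66 maps back to 0 + 66×0.0353516 V = 2.3332031 V.
Error = 2.34487 − 2.3332031 = 0.0116669 V = 11.667 mV.

11.667 mV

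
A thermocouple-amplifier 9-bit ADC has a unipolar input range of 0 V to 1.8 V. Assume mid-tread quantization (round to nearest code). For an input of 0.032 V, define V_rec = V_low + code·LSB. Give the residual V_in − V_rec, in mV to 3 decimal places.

0.359 mV

Step size: 1.8 V ÷ 2^9 = 3.516 mV.
(V_in − V_low)/LSB = (0.032 − 0)/0.00351563 = 9.1022 → code 9 (round).
V_rec = 0 + 9·0.00351563 = 0.031640625 V.
Difference: 0.000359375 V → 0.359 mV.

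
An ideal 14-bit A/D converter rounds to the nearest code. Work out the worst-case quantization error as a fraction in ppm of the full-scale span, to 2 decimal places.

Rounding → worst-case error = ½ LSB = V_FS/2^15, so 1e+06/32768 = 30.5176 ppm of full scale.

30.52 ppm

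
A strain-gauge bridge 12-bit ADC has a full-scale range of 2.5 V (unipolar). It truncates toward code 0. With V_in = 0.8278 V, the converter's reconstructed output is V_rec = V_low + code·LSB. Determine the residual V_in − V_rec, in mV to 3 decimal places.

0.163 mV

One LSB is 2.5 V / 4096 = 0.610 mV.
Scaled input = 1356.2675 LSBs, so code = 1356.
V_rec = 0 + 1356·0.000610352 = 0.82763672 V.
Difference: 0.000163281 V → 0.163 mV.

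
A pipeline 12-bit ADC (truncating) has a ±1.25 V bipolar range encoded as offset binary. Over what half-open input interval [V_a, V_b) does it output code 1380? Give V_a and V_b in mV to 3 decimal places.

LSB = 2.5/2^12 = 0.610 mV.
V_a = V_low + 1380·LSB = -0.407715 V; V_b = V_low + 1381·LSB = -0.407104 V.

[-407.715 mV, -407.104 mV)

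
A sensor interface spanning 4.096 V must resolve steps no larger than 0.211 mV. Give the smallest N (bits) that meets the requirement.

15 bits

Number of steps required ≥ 4.096 V / 0.211 mV = 19412.32.
Need 2^N ≥ 19412.32; 2^14 = 16384, 2^15 = 32768.
Minimum N = 15.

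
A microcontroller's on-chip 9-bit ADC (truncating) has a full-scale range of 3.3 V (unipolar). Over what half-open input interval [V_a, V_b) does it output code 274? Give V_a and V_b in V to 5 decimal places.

[1.76602 V, 1.77246 V)

LSB = 3.3/2^9 = 6.445 mV.
V_a = V_low + 274·LSB = 1.76602 V; V_b = V_low + 275·LSB = 1.77246 V.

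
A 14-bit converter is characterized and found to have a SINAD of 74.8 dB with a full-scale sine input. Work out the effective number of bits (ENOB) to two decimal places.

ENOB = (SINAD − 1.76) / 6.02 = (74.8 − 1.76)/6.02 = 12.133.

12.13 bits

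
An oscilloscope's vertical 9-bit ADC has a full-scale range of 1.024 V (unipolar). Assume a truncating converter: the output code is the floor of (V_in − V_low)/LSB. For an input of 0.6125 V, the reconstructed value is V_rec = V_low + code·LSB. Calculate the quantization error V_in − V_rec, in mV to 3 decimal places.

LSB = 1.024/2^9 = 2.000 mV.
(0.6125 − 0)/0.002 = 306.2500; ⌊·⌋ gives code 306.
Code 306 maps back to 0 + 306×0.002 V = 0.612 V.
V_in − V_rec = 0.0005 V = 0.500 mV.

0.500 mV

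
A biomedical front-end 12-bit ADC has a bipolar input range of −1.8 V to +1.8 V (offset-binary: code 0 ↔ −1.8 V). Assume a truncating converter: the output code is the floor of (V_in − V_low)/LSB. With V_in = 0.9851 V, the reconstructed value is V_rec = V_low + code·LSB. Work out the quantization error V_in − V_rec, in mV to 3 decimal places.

One LSB is 3.6 V / 4096 = 0.879 mV.
Scaled input = 3168.8249 LSBs, so code = 3168.
Code 3168 maps back to (−1.8) + 3168×0.000878906 V = 0.984375 V.
Error = 0.9851 − 0.984375 = 0.000725 V = 0.725 mV.

0.725 mV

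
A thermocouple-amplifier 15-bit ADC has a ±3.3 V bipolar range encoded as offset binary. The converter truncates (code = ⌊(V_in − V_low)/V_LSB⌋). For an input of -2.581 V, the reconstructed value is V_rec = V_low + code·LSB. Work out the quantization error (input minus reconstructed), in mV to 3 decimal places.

0.146 mV

Step size: 6.6 V ÷ 2^15 = 201.42 µV.
(V_in − V_low)/LSB = (-2.581 − (−3.3))/0.000201416 = 3569.7261 → code 3569 (floor).
Code 3569 maps back to (−3.3) + 3569×0.000201416 V = -2.5811462 V.
V_in − V_rec = 0.00014624 V = 0.146 mV.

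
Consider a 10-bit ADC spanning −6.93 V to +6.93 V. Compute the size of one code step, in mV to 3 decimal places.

Full-scale span = 13.86 V.
LSB = 13.86 / 2^10 = 13.86 / 1024 = 0.0135352 V = 13.535 mV.

13.535 mV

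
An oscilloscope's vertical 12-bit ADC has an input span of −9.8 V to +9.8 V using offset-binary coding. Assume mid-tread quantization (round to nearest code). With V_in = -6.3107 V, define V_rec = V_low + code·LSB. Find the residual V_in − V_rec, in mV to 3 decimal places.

0.921 mV

Step size: 19.6 V ÷ 2^12 = 4.785 mV.
Scaled input = 729.1925 LSBs, so code = 729.
Code 729 maps back to (−9.8) + 729×0.00478516 V = -6.3116211 V.
Error = -6.3107 − (−6.3116211) = 0.000921094 V = 0.921 mV.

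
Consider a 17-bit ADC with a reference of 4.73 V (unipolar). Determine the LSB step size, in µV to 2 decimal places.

36.09 µV

Full-scale span = 4.73 V.
LSB = 4.73 / 2^17 = 4.73 / 131072 = 3.6087e-05 V = 36.09 µV.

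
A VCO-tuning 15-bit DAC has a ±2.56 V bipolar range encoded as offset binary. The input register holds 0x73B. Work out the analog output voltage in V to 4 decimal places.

-2.2708 V

LSB = 5.12 V / 2^15 = 156.25 µV.
Code 0x73B = 1851 decimal.
V_out = (−2.56) + 1851 × 0.00015625 V = -2.27078 V.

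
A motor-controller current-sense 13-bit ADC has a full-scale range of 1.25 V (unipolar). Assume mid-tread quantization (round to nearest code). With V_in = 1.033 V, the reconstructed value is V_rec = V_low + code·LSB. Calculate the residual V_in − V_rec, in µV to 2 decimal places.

One LSB is 1.25 V / 8192 = 152.59 µV.
Scaled input = 6769.8688 LSBs, so code = 6770.
Code 6770 maps back to 0 + 6770×0.000152588 V = 1.03302 V.
V_in − V_rec = -2.00195e-05 V = -20.02 µV.

-20.02 µV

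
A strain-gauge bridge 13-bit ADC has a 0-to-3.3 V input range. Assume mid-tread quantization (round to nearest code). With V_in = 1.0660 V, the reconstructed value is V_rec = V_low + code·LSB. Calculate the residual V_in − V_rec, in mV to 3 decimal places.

One LSB is 3.3 V / 8192 = 402.83 µV.
(1.0660 − 0)/0.000402832 = 2646.2642; round gives code 2646.
Reconstructed: 1.0658936 V.
V_in − V_rec = 0.000106445 V = 0.106 mV.

0.106 mV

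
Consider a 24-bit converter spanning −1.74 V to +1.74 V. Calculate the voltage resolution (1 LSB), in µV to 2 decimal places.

0.21 µV

Full-scale span = 3.48 V.
LSB = 3.48 / 2^24 = 3.48 / 16777216 = 2.07424e-07 V = 0.21 µV.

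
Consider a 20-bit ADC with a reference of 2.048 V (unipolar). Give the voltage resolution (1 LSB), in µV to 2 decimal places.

1.95 µV

Full-scale span = 2.048 V.
LSB = 2.048 / 2^20 = 2.048 / 1048576 = 1.95313e-06 V = 1.95 µV.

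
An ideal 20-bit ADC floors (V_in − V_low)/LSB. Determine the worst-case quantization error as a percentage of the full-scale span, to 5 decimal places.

0.00010 %

Truncating → worst-case error = 1 LSB = V_FS/2^20, so 100/1048576 = 9.53674e-05 % of full scale.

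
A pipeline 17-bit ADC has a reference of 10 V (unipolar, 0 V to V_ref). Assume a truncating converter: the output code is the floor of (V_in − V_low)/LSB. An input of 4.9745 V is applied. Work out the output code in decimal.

With 131072 levels over 10 V, one step is 76.29 µV.
Input sits at 65201.766 steps above V_low.
So the output code is 65201.

code 65201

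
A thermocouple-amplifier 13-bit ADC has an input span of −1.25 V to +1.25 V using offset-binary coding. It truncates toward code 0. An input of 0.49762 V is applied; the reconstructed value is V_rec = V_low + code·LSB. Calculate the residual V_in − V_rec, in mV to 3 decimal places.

LSB = 2.5/2^13 = 305.18 µV.
(0.49762 − (−1.25))/0.000305176 = 5726.6012; ⌊·⌋ gives code 5726.
Code 5726 maps back to (−1.25) + 5726×0.000305176 V = 0.49743652 V.
Difference: 0.000183477 V → 0.183 mV.

0.183 mV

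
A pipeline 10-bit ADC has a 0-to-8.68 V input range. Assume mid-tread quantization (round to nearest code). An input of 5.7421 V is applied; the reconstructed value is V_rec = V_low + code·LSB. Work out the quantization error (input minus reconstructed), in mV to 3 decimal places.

Step size: 8.68 V ÷ 2^10 = 8.477 mV.
(5.7421 − 0)/0.00847656 = 677.4090; round gives code 677.
V_rec = 0 + 677·0.00847656 = 5.7386328 V.
Error = 5.7421 − 5.7386328 = 0.00346719 V = 3.467 mV.

3.467 mV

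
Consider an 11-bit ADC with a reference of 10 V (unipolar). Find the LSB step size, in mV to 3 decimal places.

Full-scale span = 10 V.
LSB = 10 / 2^11 = 10 / 2048 = 0.00488281 V = 4.883 mV.

4.883 mV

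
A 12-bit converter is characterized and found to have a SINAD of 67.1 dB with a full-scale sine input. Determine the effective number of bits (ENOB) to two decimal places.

10.85 bits

ENOB = (SINAD − 1.76) / 6.02 = (67.1 − 1.76)/6.02 = 10.854.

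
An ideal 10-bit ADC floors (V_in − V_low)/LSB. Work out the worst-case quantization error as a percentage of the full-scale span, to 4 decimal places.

Truncating → worst-case error = 1 LSB = V_FS/2^10, so 100/1024 = 0.0976562 % of full scale.

0.0977 %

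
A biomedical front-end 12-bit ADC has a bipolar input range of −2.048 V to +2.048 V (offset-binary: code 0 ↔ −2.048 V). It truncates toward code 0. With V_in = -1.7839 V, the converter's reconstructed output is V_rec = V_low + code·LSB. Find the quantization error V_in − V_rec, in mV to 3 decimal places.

0.100 mV

LSB = 4.096/2^12 = 1.000 mV.
Scaled input = 264.1000 LSBs, so code = 264.
Reconstructed: -1.784 V.
V_in − V_rec = 0.0001 V = 0.100 mV.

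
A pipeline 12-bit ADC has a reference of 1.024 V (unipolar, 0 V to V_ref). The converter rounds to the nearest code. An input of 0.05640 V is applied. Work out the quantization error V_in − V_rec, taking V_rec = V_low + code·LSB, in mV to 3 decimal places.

One LSB is 1.024 V / 4096 = 250.00 µV.
(V_in − V_low)/LSB = (0.05640 − 0)/0.00025 = 225.6000 → code 226 (round).
Reconstructed: 0.0565 V.
Error = 0.05640 − 0.0565 = -0.0001 V = -0.100 mV.

-0.100 mV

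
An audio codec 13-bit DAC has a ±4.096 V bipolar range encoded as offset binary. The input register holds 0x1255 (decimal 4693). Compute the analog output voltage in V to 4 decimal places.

0.5970 V

LSB = 8.192 V / 2^13 = 1.000 mV.
Code 0x1255 = 4693 decimal.
V_out = (−4.096) + 4693 × 0.001 V = 0.597 V.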